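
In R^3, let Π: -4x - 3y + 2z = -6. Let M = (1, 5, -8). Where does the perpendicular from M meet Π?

Foot = M − λn with λ = (n·M − d)/|n|² = (-35 − (-6))/29 = -1.
Foot = (1, 5, -8) − (-1)·(-4, -3, 2) = (-3, 2, -6).

(-3, 2, -6)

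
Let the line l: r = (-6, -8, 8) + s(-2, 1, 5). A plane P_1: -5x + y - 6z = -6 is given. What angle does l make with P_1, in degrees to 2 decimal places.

sin θ = |n·v| / (|n||v|) = |-19| / (√62 · √30) = 0.44055.
θ ≈ 26.14°.

26.14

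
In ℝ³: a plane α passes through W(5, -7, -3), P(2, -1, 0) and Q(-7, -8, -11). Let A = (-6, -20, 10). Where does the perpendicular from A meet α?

(3, -8, -5)

WP = (-3, 6, 3), WQ = (-12, -1, -8); a normal to α is WP × WQ = (-45, -60, 75).
Using W: α has equation -45x - 60y + 75z = -30.
Foot = A − λn with λ = (n·A − d)/|n|² = (2220 − (-30))/11250 = 1/5.
Foot = (-6, -20, 10) − (1/5)·(-45, -60, 75) = (3, -8, -5).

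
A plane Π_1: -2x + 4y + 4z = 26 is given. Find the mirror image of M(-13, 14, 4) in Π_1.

λ = (n·M − d)/|n|² = (98 − 26)/36 = 2.
Reflection = M − 2λn = (-13, 14, 4) − 4·(-2, 4, 4) = (-5, -2, -12).

(-5, -2, -12)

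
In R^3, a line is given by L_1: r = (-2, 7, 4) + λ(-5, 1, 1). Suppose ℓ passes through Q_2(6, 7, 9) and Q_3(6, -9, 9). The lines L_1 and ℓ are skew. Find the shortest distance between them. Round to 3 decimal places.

A direction vector for ℓ is Q_3 − Q_2 = (0, -16, 0).
Common perpendicular direction n = (-5, 1, 1) × (0, -16, 0) = (16, 0, 80).
With w = (6, 7, 9) − (-2, 7, 4) = (8, 0, 5), w · n = 528.
Distance = |w · n| / |n| = |528| / √6656 ≈ 6.472.

6.472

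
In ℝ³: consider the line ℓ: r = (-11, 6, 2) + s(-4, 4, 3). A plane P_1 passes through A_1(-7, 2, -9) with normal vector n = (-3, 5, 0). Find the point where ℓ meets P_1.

(-7, 2, -1)

P_1: n·r = n·A_1 gives -3x + 5y = 31.
Substitute r = (-11, 6, 2) + t(-4, 4, 3) into the plane: 63 + 32t = 31, so t = -1.
Intersection: (-11, 6, 2) + (-1)·(-4, 4, 3) = (-7, 2, -1).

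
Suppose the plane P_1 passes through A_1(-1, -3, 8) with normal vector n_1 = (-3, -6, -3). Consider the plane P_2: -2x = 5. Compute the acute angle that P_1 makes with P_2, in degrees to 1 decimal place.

P_1: n_1·r = n_1·A_1 gives -3x - 6y - 3z = -3.
cos θ = |n₁·n₂| / (|n₁||n₂|) = |6| / (√54 · √4).
θ = arccos(0.40825) ≈ 65.9°.

65.9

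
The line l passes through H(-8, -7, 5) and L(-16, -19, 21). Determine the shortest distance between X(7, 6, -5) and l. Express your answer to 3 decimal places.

9.182

A direction vector for l is L − H = (-8, -12, 16).
Taking (-8, -7, 5) on l with direction v = (-8, -12, 16): w = X − (-8, -7, 5) = (15, 13, -10), and w × v = (88, -160, -76).
Distance = |w × v| / |v| = √39120 / √464 ≈ 9.182.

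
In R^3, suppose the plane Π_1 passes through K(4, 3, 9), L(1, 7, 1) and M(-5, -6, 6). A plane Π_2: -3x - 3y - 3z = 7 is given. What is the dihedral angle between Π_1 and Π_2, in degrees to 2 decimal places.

78.58

KL = (-3, 4, -8), KM = (-9, -9, -3); a normal to Π_1 is KL × KM = (-84, 63, 63).
Using K: Π_1 has equation -84x + 63y + 63z = 420.
cos θ = |n₁·n₂| / (|n₁||n₂|) = |-126| / (√14994 · √27).
θ = arccos(0.19803) ≈ 78.58°.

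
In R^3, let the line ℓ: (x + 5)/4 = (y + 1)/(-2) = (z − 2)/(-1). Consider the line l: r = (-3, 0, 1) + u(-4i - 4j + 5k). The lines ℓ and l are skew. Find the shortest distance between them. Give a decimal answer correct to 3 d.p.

ℓ has direction (4, -2, -1) through (-5, -1, 2).
Common perpendicular direction n = (4, -2, -1) × (-4, -4, 5) = (-14, -16, -24).
With w = (-3, 0, 1) − (-5, -1, 2) = (2, 1, -1), w · n = -20.
Distance = |w · n| / |n| = |-20| / √1028 ≈ 0.624.

0.624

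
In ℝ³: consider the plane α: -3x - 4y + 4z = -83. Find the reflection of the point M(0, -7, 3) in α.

(18, 17, -21)

λ = (n·M − d)/|n|² = (40 − (-83))/41 = 3.
Reflection = M − 2λn = (0, -7, 3) − 6·(-3, -4, 4) = (18, 17, -21).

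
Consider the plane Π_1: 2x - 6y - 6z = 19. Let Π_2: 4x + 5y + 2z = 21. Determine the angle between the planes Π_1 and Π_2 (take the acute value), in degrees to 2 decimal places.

54.45

cos θ = |n₁·n₂| / (|n₁||n₂|) = |-34| / (√76 · √45).
θ = arccos(0.58139) ≈ 54.45°.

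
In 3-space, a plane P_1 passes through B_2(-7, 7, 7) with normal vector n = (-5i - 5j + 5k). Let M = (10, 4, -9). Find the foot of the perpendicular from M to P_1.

P_1: n·r = n·B_2 gives -5x - 5y + 5z = 35.
Foot = M − λn with λ = (n·M − d)/|n|² = (-115 − 35)/75 = -2.
Foot = (10, 4, -9) − (-2)·(-5, -5, 5) = (0, -6, 1).

(0, -6, 1)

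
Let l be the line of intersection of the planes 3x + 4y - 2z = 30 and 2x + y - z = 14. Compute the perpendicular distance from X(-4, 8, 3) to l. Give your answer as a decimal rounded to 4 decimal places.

Direction of l: (3, 4, -2) × (2, 1, -1) = (-2, -1, -5).
A point on l: solving the two plane equations with x = 4 gives (4, 3, -3).
Taking (4, 3, -3) on l with direction v = (-2, -1, -5): w = X − (4, 3, -3) = (-8, 5, 6), and w × v = (-19, -52, 18).
Distance = |w × v| / |v| = √3389 / √30 ≈ 10.6286.

10.6286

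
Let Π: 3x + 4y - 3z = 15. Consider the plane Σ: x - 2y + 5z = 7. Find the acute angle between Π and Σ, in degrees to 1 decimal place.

51.2

cos θ = |n₁·n₂| / (|n₁||n₂|) = |-20| / (√34 · √30).
θ = arccos(0.62622) ≈ 51.2°.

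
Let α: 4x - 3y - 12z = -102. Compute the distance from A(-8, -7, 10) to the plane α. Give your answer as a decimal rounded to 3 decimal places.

n·A − d = (4)·(-8) + (-3)·(-7) + (-12)·(10) − (-102) = -29; |n| = √169.
Distance = |-29| / √169 = 29/√169 ≈ 2.231.

2.231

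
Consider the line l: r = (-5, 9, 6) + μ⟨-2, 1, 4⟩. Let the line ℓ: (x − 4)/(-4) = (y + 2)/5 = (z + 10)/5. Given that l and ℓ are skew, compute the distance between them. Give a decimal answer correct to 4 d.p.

1.5667

ℓ has direction (-4, 5, 5) through (4, -2, -10).
Common perpendicular direction n = (-2, 1, 4) × (-4, 5, 5) = (-15, -6, -6).
With w = (4, -2, -10) − (-5, 9, 6) = (9, -11, -16), w · n = 27.
Distance = |w · n| / |n| = |27| / √297 ≈ 1.5667.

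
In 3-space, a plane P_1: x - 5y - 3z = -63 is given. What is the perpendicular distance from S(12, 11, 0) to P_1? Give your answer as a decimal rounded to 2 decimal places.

3.38

n·S − d = (1)·(12) + (-5)·(11) + (-3)·(0) − (-63) = 20; |n| = √35.
Distance = |20| / √35 = 20/√35 ≈ 3.38.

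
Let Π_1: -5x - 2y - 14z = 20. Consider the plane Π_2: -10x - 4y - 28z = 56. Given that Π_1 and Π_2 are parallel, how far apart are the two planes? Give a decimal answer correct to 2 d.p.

0.53

Rescale Π_2 by 1/2: -5x - 2y - 14z = 28. Then distance = |20 − 28| / √225 ≈ 0.53.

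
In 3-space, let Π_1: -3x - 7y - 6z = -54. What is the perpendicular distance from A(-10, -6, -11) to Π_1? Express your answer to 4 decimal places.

n·A − d = (-3)·(-10) + (-7)·(-6) + (-6)·(-11) − (-54) = 192; |n| = √94.
Distance = |192| / √94 = 192/√94 ≈ 19.8033.

19.8033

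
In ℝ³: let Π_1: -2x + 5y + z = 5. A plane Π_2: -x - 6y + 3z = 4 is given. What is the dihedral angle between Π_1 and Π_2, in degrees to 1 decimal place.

cos θ = |n₁·n₂| / (|n₁||n₂|) = |-25| / (√30 · √46).
θ = arccos(0.67298) ≈ 47.7°.

47.7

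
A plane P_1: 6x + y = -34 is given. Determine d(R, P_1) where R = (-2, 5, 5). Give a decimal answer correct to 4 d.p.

n·R − d = (6)·(-2) + (1)·(5) + (0)·(5) − (-34) = 27; |n| = √37.
Distance = |27| / √37 = 27/√37 ≈ 4.4388.

4.4388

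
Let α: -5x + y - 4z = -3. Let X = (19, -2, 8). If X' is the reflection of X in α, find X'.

(-11, 4, -16)

λ = (n·X − d)/|n|² = (-129 − (-3))/42 = -3.
Reflection = X − 2λn = (19, -2, 8) − (-6)·(-5, 1, -4) = (-11, 4, -16).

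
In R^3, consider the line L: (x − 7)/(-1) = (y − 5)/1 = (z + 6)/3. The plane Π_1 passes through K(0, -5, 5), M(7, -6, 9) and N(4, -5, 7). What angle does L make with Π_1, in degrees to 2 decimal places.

L has direction (-1, 1, 3) through (7, 5, -6).
KM = (7, -1, 4), KN = (4, 0, 2); a normal to Π_1 is KM × KN = (-2, 2, 4).
Using K: Π_1 has equation -2x + 2y + 4z = 10.
sin θ = |n·v| / (|n||v|) = |16| / (√24 · √11) = 0.98473.
θ ≈ 79.98°.

79.98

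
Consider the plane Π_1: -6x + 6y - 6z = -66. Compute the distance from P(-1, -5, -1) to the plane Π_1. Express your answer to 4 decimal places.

n·P − d = (-6)·(-1) + (6)·(-5) + (-6)·(-1) − (-66) = 48; |n| = √108.
Distance = |48| / √108 = 48/√108 ≈ 4.6188.

4.6188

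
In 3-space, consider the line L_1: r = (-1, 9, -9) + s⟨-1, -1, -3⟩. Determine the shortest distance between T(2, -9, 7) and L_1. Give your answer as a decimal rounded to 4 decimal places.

Taking (-1, 9, -9) on L_1 with direction v = (-1, -1, -3): w = T − (-1, 9, -9) = (3, -18, 16), and w × v = (70, -7, -21).
Distance = |w × v| / |v| = √5390 / √11 ≈ 22.1359.

22.1359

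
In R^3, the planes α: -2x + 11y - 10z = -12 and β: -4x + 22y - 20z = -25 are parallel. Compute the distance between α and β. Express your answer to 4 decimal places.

Rescale β by 1/2: -2x + 11y - 10z = -25/2. Then distance = |-12 − (-25/2)| / √225 ≈ 0.0333.

0.0333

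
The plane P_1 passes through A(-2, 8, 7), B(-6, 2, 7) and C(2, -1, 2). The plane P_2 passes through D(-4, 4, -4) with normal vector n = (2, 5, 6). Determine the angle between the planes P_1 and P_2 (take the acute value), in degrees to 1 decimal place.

AB = (-4, -6, 0), AC = (4, -9, -5); a normal to P_1 is AB × AC = (30, -20, 60).
Using A: P_1 has equation 30x - 20y + 60z = 200.
P_2: n·r = n·D gives 2x + 5y + 6z = -12.
cos θ = |n₁·n₂| / (|n₁||n₂|) = |320| / (√4900 · √65).
θ = arccos(0.56702) ≈ 55.5°.

55.5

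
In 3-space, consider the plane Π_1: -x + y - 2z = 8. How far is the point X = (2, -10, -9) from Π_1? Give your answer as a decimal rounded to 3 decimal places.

n·X − d = (-1)·(2) + (1)·(-10) + (-2)·(-9) − 8 = -2; |n| = √6.
Distance = |-2| / √6 = 2/√6 ≈ 0.816.

0.816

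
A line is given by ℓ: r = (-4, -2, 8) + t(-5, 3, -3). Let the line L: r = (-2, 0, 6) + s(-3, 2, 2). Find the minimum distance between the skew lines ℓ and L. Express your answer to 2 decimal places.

2.85

Common perpendicular direction n = (-5, 3, -3) × (-3, 2, 2) = (12, 19, -1).
With w = (-2, 0, 6) − (-4, -2, 8) = (2, 2, -2), w · n = 64.
Distance = |w · n| / |n| = |64| / √506 ≈ 2.85.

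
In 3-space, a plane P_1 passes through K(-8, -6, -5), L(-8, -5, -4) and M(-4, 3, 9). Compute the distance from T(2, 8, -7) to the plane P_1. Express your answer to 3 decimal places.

15.100

KL = (0, 1, 1), KM = (4, 9, 14); a normal to P_1 is KL × KM = (5, 4, -4).
Using K: P_1 has equation 5x + 4y - 4z = -44.
n·T − d = (5)·(2) + (4)·(8) + (-4)·(-7) − (-44) = 114; |n| = √57.
Distance = |114| / √57 = 114/√57 ≈ 15.100.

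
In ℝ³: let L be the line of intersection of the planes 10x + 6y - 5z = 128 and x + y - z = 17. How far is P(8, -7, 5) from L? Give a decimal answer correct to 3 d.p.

14.837

Direction of L: (10, 6, -5) × (1, 1, -1) = (-1, 5, 4).
A point on L: solving the two plane equations with x = 7 gives (7, 8, -2).
Taking (7, 8, -2) on L with direction v = (-1, 5, 4): w = P − (7, 8, -2) = (1, -15, 7), and w × v = (-95, -11, -10).
Distance = |w × v| / |v| = √9246 / √42 ≈ 14.837.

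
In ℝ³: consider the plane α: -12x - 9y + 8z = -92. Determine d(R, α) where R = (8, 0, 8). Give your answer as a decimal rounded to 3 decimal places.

n·R − d = (-12)·(8) + (-9)·(0) + (8)·(8) − (-92) = 60; |n| = √289.
Distance = |60| / √289 = 60/√289 ≈ 3.529.

3.529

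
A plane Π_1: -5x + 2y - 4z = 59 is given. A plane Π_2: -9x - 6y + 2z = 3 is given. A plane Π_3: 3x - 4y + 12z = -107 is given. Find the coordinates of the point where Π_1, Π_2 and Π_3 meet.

Solving the 3×3 linear system -5x + 2y - 4z = 59, -9x - 6y + 2z = 3, 3x - 4y + 12z = -107 (e.g. by elimination or Cramer's rule, determinant = 332) gives (-5, 5, -6).

(-5, 5, -6)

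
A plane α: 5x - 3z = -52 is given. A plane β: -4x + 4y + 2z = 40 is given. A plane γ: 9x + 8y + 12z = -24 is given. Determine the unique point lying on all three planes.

Solving the 3×3 linear system 5x - 3z = -52, -4x + 4y + 2z = 40, 9x + 8y + 12z = -24 (e.g. by elimination or Cramer's rule, determinant = 364) gives (-8, 0, 4).

(-8, 0, 4)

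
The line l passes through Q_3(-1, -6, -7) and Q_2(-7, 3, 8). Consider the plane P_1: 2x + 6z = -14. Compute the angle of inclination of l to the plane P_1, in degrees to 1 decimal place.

A direction vector for l is Q_2 − Q_3 = (-6, 9, 15).
sin θ = |n·v| / (|n||v|) = |78| / (√40 · √342) = 0.66689.
θ ≈ 41.8°.

41.8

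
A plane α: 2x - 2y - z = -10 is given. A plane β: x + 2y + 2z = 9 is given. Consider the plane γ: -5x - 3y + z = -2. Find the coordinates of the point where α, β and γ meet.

Solving the 3×3 linear system 2x - 2y - z = -10, x + 2y + 2z = 9, -5x - 3y + z = -2 (e.g. by elimination or Cramer's rule, determinant = 31) gives (-1, 3, 2).

(-1, 3, 2)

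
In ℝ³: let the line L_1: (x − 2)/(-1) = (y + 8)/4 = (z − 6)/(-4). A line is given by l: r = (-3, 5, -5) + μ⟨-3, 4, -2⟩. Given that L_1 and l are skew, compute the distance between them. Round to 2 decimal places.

L_1 has direction (-1, 4, -4) through (2, -8, 6).
Common perpendicular direction n = (-1, 4, -4) × (-3, 4, -2) = (8, 10, 8).
With w = (-3, 5, -5) − (2, -8, 6) = (-5, 13, -11), w · n = 2.
Distance = |w · n| / |n| = |2| / √228 ≈ 0.13.

0.13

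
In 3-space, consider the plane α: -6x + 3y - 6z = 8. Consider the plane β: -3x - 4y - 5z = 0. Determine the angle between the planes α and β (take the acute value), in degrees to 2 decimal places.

cos θ = |n₁·n₂| / (|n₁||n₂|) = |36| / (√81 · √50).
θ = arccos(0.56569) ≈ 55.55°.

55.55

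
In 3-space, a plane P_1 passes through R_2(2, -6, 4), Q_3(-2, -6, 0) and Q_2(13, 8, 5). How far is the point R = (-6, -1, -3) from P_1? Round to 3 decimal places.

2.885

R_2Q_3 = (-4, 0, -4), R_2Q_2 = (11, 14, 1); a normal to P_1 is R_2Q_3 × R_2Q_2 = (56, -40, -56).
Using R_2: P_1 has equation 56x - 40y - 56z = 128.
n·R − d = (56)·(-6) + (-40)·(-1) + (-56)·(-3) − 128 = -256; |n| = √7872.
Distance = |-256| / √7872 = 256/√7872 ≈ 2.885.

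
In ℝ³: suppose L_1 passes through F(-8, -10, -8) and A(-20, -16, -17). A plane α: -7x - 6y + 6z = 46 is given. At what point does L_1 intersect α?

(-4, -8, -5)

A direction vector for L_1 is A − F = (-12, -6, -9).
Substitute r = (-8, -10, -8) + t(-12, -6, -9) into the plane: 68 + 66t = 46, so t = -1/3.
Intersection: (-8, -10, -8) + (-1/3)·(-12, -6, -9) = (-4, -8, -5).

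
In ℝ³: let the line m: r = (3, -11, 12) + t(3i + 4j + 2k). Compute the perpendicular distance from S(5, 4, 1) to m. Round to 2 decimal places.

Taking (3, -11, 12) on m with direction v = (3, 4, 2): w = S − (3, -11, 12) = (2, 15, -11), and w × v = (74, -37, -37).
Distance = |w × v| / |v| = √8214 / √29 ≈ 16.83.

16.83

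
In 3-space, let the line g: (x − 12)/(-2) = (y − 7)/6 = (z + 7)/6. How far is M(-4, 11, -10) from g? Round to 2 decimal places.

g has direction (-2, 6, 6) through (12, 7, -7).
Taking (12, 7, -7) on g with direction v = (-2, 6, 6): w = M − (12, 7, -7) = (-16, 4, -3), and w × v = (42, 102, -88).
Distance = |w × v| / |v| = √19912 / √76 ≈ 16.19.

16.19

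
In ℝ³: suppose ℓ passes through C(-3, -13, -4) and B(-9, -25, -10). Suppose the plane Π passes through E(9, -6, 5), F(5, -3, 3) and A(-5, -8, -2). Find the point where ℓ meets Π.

A direction vector for ℓ is B − C = (-6, -12, -6).
EF = (-4, 3, -2), EA = (-14, -2, -7); a normal to Π is EF × EA = (-25, 0, 50).
Using E: Π has equation -25x + 50z = 25.
Substitute r = (-3, -13, -4) + t(-6, -12, -6) into the plane: -125 + (-150)t = 25, so t = -1.
Intersection: (-3, -13, -4) + (-1)·(-6, -12, -6) = (3, -1, 2).

(3, -1, 2)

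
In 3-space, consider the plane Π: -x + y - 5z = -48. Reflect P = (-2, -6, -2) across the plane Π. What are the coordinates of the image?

(2, -10, 18)

λ = (n·P − d)/|n|² = (6 − (-48))/27 = 2.
Reflection = P − 2λn = (-2, -6, -2) − 4·(-1, 1, -5) = (2, -10, 18).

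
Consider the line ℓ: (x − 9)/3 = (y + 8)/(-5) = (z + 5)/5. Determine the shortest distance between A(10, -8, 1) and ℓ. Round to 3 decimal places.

4.306

ℓ has direction (3, -5, 5) through (9, -8, -5).
Taking (9, -8, -5) on ℓ with direction v = (3, -5, 5): w = A − (9, -8, -5) = (1, 0, 6), and w × v = (30, 13, -5).
Distance = |w × v| / |v| = √1094 / √59 ≈ 4.306.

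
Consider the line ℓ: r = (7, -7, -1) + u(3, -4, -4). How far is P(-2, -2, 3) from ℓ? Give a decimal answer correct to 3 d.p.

5.019

Taking (7, -7, -1) on ℓ with direction v = (3, -4, -4): w = P − (7, -7, -1) = (-9, 5, 4), and w × v = (-4, -24, 21).
Distance = |w × v| / |v| = √1033 / √41 ≈ 5.019.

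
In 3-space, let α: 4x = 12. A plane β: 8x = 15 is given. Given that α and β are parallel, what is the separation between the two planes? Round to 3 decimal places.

1.125

Rescale β by 1/2: 4x = 15/2. Then distance = |12 − (15/2)| / √16 ≈ 1.125.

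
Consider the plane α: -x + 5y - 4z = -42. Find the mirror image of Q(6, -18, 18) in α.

(0, 12, -6)

λ = (n·Q − d)/|n|² = (-168 − (-42))/42 = -3.
Reflection = Q − 2λn = (6, -18, 18) − (-6)·(-1, 5, -4) = (0, 12, -6).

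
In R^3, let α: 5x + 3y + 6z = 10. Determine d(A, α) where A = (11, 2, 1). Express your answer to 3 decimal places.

6.813

n·A − d = (5)·(11) + (3)·(2) + (6)·(1) − 10 = 57; |n| = √70.
Distance = |57| / √70 = 57/√70 ≈ 6.813.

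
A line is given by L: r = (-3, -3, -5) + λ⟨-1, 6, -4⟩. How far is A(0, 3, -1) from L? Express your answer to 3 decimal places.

Taking (-3, -3, -5) on L with direction v = (-1, 6, -4): w = A − (-3, -3, -5) = (3, 6, 4), and w × v = (-48, 8, 24).
Distance = |w × v| / |v| = √2944 / √53 ≈ 7.453.

7.453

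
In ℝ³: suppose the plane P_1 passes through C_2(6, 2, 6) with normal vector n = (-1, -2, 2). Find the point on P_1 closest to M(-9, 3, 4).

P_1: n·r = n·C_2 gives -x - 2y + 2z = 2.
Foot = M − λn with λ = (n·M − d)/|n|² = (11 − 2)/9 = 1.
Foot = (-9, 3, 4) − 1·(-1, -2, 2) = (-8, 5, 2).

(-8, 5, 2)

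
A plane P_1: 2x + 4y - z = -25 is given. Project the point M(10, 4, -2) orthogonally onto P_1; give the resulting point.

Foot = M − λn with λ = (n·M − d)/|n|² = (38 − (-25))/21 = 3.
Foot = (10, 4, -2) − 3·(2, 4, -1) = (4, -8, 1).

(4, -8, 1)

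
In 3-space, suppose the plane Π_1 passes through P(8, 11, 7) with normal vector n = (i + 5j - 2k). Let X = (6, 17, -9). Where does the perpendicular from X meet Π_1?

Π_1: n·r = n·P gives x + 5y - 2z = 49.
Foot = X − λn with λ = (n·X − d)/|n|² = (109 − 49)/30 = 2.
Foot = (6, 17, -9) − 2·(1, 5, -2) = (4, 7, -5).

(4, 7, -5)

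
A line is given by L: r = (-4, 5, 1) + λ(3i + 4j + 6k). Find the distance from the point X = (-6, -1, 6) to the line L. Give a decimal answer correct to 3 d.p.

8.062

Taking (-4, 5, 1) on L with direction v = (3, 4, 6): w = X − (-4, 5, 1) = (-2, -6, 5), and w × v = (-56, 27, 10).
Distance = |w × v| / |v| = √3965 / √61 ≈ 8.062.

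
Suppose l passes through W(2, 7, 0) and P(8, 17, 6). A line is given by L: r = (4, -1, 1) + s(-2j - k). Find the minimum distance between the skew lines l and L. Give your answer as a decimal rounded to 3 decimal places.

4.128

A direction vector for l is P − W = (6, 10, 6).
Common perpendicular direction n = (6, 10, 6) × (0, -2, -1) = (2, 6, -12).
With w = (4, -1, 1) − (2, 7, 0) = (2, -8, 1), w · n = -56.
Distance = |w · n| / |n| = |-56| / √184 ≈ 4.128.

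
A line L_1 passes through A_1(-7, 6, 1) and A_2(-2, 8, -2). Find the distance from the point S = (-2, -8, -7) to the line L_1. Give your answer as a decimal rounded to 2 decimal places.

16.53

A direction vector for L_1 is A_2 − A_1 = (5, 2, -3).
Taking (-7, 6, 1) on L_1 with direction v = (5, 2, -3): w = S − (-7, 6, 1) = (5, -14, -8), and w × v = (58, -25, 80).
Distance = |w × v| / |v| = √10389 / √38 ≈ 16.53.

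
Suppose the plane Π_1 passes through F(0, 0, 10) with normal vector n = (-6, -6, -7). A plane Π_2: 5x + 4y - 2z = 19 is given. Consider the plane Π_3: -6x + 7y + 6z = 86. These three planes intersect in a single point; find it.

Π_1: n·r = n·F gives -6x - 6y - 7z = -70.
Solving the 3×3 linear system -6x - 6y - 7z = -70, 5x + 4y - 2z = 19, -6x + 7y + 6z = 86 (e.g. by elimination or Cramer's rule, determinant = -533) gives (-1, 8, 4).

(-1, 8, 4)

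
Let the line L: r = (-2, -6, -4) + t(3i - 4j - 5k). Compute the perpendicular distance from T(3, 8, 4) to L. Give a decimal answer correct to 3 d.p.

Taking (-2, -6, -4) on L with direction v = (3, -4, -5): w = T − (-2, -6, -4) = (5, 14, 8), and w × v = (-38, 49, -62).
Distance = |w × v| / |v| = √7689 / √50 ≈ 12.401.

12.401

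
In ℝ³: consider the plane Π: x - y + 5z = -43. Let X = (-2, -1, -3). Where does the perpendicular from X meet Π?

Foot = X − λn with λ = (n·X − d)/|n|² = (-16 − (-43))/27 = 1.
Foot = (-2, -1, -3) − 1·(1, -1, 5) = (-3, 0, -8).

(-3, 0, -8)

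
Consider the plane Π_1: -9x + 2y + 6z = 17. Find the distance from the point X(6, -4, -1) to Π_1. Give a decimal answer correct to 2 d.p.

n·X − d = (-9)·(6) + (2)·(-4) + (6)·(-1) − 17 = -85; |n| = √121.
Distance = |-85| / √121 = 85/√121 ≈ 7.73.

7.73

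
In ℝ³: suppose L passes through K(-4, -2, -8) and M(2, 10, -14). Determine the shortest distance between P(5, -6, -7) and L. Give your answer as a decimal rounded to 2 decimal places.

A direction vector for L is M − K = (6, 12, -6).
Taking (-4, -2, -8) on L with direction v = (6, 12, -6): w = P − (-4, -2, -8) = (9, -4, 1), and w × v = (12, 60, 132).
Distance = |w × v| / |v| = √21168 / √216 ≈ 9.90.

9.90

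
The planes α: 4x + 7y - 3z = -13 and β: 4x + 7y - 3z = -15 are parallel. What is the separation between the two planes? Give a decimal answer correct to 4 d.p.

Same normal n = (4, 7, -3) with |n| = √74; distance = |-13 − (-15)| / |n| = 2/√74 ≈ 0.2325.

0.2325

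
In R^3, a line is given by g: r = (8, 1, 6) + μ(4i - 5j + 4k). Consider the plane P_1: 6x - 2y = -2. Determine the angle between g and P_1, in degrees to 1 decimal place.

sin θ = |n·v| / (|n||v|) = |34| / (√40 · √57) = 0.71205.
θ ≈ 45.4°.

45.4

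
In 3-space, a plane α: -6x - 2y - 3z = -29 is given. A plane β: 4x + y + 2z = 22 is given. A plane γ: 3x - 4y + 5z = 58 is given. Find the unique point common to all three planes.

(7, -8, 1)

Solving the 3×3 linear system -6x - 2y - 3z = -29, 4x + y + 2z = 22, 3x - 4y + 5z = 58 (e.g. by elimination or Cramer's rule, determinant = 7) gives (7, -8, 1).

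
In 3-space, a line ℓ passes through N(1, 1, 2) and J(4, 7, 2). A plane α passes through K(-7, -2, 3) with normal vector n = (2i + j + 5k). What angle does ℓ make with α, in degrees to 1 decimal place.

A direction vector for ℓ is J − N = (3, 6, 0).
α: n·r = n·K gives 2x + y + 5z = -1.
sin θ = |n·v| / (|n||v|) = |12| / (√30 · √45) = 0.32660.
θ ≈ 19.1°.

19.1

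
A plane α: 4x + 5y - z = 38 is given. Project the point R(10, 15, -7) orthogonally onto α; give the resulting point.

(2, 5, -5)

Foot = R − λn with λ = (n·R − d)/|n|² = (122 − 38)/42 = 2.
Foot = (10, 15, -7) − 2·(4, 5, -1) = (2, 5, -5).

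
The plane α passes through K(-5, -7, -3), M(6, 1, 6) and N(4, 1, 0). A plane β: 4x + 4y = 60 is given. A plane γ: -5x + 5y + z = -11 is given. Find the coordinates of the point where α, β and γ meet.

(8, 7, -6)

KM = (11, 8, 9), KN = (9, 8, 3); a normal to α is KM × KN = (-48, 48, 16).
Using K: α has equation -48x + 48y + 16z = -144.
Solving the 3×3 linear system -48x + 48y + 16z = -144, 4x + 4y = 60, -5x + 5y + z = -11 (e.g. by elimination or Cramer's rule, determinant = 256) gives (8, 7, -6).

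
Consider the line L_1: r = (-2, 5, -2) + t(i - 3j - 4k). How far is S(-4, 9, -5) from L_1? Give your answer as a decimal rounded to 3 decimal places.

Taking (-2, 5, -2) on L_1 with direction v = (1, -3, -4): w = S − (-2, 5, -2) = (-2, 4, -3), and w × v = (-25, -11, 2).
Distance = |w × v| / |v| = √750 / √26 ≈ 5.371.

5.371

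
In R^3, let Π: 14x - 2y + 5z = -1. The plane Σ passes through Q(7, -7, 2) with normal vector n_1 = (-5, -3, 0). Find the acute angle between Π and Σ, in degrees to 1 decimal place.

43.0

Σ: n_1·r = n_1·Q gives -5x - 3y = -14.
cos θ = |n₁·n₂| / (|n₁||n₂|) = |-64| / (√225 · √34).
θ = arccos(0.73173) ≈ 43.0°.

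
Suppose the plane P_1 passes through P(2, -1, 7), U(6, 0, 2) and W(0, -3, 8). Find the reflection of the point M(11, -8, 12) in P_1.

PU = (4, 1, -5), PW = (-2, -2, 1); a normal to P_1 is PU × PW = (-9, 6, -6).
Using P: P_1 has equation -9x + 6y - 6z = -66.
λ = (n·M − d)/|n|² = (-219 − (-66))/153 = -1.
Reflection = M − 2λn = (11, -8, 12) − (-2)·(-9, 6, -6) = (-7, 4, 0).

(-7, 4, 0)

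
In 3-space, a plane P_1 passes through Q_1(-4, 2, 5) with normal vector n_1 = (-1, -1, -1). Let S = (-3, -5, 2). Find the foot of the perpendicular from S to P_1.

(0, -2, 5)

P_1: n_1·r = n_1·Q_1 gives -x - y - z = -3.
Foot = S − λn with λ = (n·S − d)/|n|² = (6 − (-3))/3 = 3.
Foot = (-3, -5, 2) − 3·(-1, -1, -1) = (0, -2, 5).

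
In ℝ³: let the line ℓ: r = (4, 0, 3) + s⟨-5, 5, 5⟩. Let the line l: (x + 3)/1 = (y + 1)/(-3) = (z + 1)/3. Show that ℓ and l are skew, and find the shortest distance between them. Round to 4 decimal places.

7.2161

l has direction (1, -3, 3) through (-3, -1, -1).
Common perpendicular direction n = (-5, 5, 5) × (1, -3, 3) = (30, 20, 10).
With w = (-3, -1, -1) − (4, 0, 3) = (-7, -1, -4), w · n = -270.
Since n ≠ 0 the lines are not parallel, and w · n = -270 ≠ 0 so they do not intersect; hence they are skew.
Distance = |w · n| / |n| = |-270| / √1400 ≈ 7.2161.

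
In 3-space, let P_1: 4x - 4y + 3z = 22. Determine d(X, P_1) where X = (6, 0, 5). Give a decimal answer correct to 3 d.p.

n·X − d = (4)·(6) + (-4)·(0) + (3)·(5) − 22 = 17; |n| = √41.
Distance = |17| / √41 = 17/√41 ≈ 2.655.

2.655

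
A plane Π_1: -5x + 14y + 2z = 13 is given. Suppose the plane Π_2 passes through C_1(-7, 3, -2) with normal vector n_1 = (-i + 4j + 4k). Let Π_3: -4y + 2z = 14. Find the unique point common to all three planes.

(-7, -2, 3)

Π_2: n_1·r = n_1·C_1 gives -x + 4y + 4z = 11.
Solving the 3×3 linear system -5x + 14y + 2z = 13, -x + 4y + 4z = 11, -4y + 2z = 14 (e.g. by elimination or Cramer's rule, determinant = -84) gives (-7, -2, 3).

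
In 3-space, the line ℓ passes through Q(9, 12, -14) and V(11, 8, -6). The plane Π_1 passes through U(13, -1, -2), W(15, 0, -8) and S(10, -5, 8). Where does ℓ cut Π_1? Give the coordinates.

(12, 6, -2)

A direction vector for ℓ is V − Q = (2, -4, 8).
UW = (2, 1, -6), US = (-3, -4, 10); a normal to Π_1 is UW × US = (-14, -2, -5).
Using U: Π_1 has equation -14x - 2y - 5z = -170.
Substitute r = (9, 12, -14) + t(2, -4, 8) into the plane: -80 + (-60)t = -170, so t = 3/2.
Intersection: (9, 12, -14) + (3/2)·(2, -4, 8) = (12, 6, -2).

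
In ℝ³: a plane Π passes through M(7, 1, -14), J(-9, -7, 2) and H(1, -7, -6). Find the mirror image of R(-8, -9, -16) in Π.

(8, -1, 4)

MJ = (-16, -8, 16), MH = (-6, -8, 8); a normal to Π is MJ × MH = (64, 32, 80).
Using M: Π has equation 64x + 32y + 80z = -640.
λ = (n·R − d)/|n|² = (-2080 − (-640))/11520 = -1/8.
Reflection = R − 2λn = (-8, -9, -16) − (-1/4)·(64, 32, 80) = (8, -1, 4).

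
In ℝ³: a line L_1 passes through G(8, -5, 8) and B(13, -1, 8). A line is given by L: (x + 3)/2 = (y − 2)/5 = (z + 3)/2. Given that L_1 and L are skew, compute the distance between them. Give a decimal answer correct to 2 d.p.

A direction vector for L_1 is B − G = (5, 4, 0).
L has direction (2, 5, 2) through (-3, 2, -3).
Common perpendicular direction n = (5, 4, 0) × (2, 5, 2) = (8, -10, 17).
With w = (-3, 2, -3) − (8, -5, 8) = (-11, 7, -11), w · n = -345.
Distance = |w · n| / |n| = |-345| / √453 ≈ 16.21.

16.21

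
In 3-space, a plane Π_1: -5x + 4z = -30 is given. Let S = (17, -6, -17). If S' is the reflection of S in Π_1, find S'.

λ = (n·S − d)/|n|² = (-153 − (-30))/41 = -3.
Reflection = S − 2λn = (17, -6, -17) − (-6)·(-5, 0, 4) = (-13, -6, 7).

(-13, -6, 7)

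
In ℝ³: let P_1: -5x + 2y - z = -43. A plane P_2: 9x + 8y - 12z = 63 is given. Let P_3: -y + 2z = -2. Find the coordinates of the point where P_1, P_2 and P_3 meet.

Solving the 3×3 linear system -5x + 2y - z = -43, 9x + 8y - 12z = 63, -y + 2z = -2 (e.g. by elimination or Cramer's rule, determinant = -47) gives (7, -6, -4).

(7, -6, -4)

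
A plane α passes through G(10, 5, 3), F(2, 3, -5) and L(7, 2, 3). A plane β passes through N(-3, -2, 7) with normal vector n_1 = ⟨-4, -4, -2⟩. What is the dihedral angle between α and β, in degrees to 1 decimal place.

GF = (-8, -2, -8), GL = (-3, -3, 0); a normal to α is GF × GL = (-24, 24, 18).
Using G: α has equation -24x + 24y + 18z = -66.
β: n_1·r = n_1·N gives -4x - 4y - 2z = 6.
cos θ = |n₁·n₂| / (|n₁||n₂|) = |-36| / (√1476 · √36).
θ = arccos(0.15617) ≈ 81.0°.

81.0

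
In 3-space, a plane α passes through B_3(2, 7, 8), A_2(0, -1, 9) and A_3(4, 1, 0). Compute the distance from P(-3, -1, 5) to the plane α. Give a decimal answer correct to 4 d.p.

4.1992

B_3A_2 = (-2, -8, 1), B_3A_3 = (2, -6, -8); a normal to α is B_3A_2 × B_3A_3 = (70, -14, 28).
Using B_3: α has equation 70x - 14y + 28z = 266.
n·P − d = (70)·(-3) + (-14)·(-1) + (28)·(5) − 266 = -322; |n| = √5880.
Distance = |-322| / √5880 = 322/√5880 ≈ 4.1992.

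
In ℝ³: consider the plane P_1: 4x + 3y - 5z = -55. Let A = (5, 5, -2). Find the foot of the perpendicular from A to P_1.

(-3, -1, 8)

Foot = A − λn with λ = (n·A − d)/|n|² = (45 − (-55))/50 = 2.
Foot = (5, 5, -2) − 2·(4, 3, -5) = (-3, -1, 8).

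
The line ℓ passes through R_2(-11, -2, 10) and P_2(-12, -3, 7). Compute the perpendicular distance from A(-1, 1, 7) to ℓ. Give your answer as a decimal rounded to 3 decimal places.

A direction vector for ℓ is P_2 − R_2 = (-1, -1, -3).
Taking (-11, -2, 10) on ℓ with direction v = (-1, -1, -3): w = A − (-11, -2, 10) = (10, 3, -3), and w × v = (-12, 33, -7).
Distance = |w × v| / |v| = √1282 / √11 ≈ 10.796.

10.796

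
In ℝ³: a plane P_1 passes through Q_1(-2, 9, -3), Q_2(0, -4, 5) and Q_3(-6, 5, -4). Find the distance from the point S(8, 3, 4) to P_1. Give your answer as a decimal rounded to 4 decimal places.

2.5997

Q_1Q_2 = (2, -13, 8), Q_1Q_3 = (-4, -4, -1); a normal to P_1 is Q_1Q_2 × Q_1Q_3 = (45, -30, -60).
Using Q_1: P_1 has equation 45x - 30y - 60z = -180.
n·S − d = (45)·(8) + (-30)·(3) + (-60)·(4) − (-180) = 210; |n| = √6525.
Distance = |210| / √6525 = 210/√6525 ≈ 2.5997.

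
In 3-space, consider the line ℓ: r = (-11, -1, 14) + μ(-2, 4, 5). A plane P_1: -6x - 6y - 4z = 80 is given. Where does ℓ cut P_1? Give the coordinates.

Substitute r = (-11, -1, 14) + t(-2, 4, 5) into the plane: 16 + (-32)t = 80, so t = -2.
Intersection: (-11, -1, 14) + (-2)·(-2, 4, 5) = (-7, -9, 4).

(-7, -9, 4)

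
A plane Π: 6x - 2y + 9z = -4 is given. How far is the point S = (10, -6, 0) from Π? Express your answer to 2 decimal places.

6.91

n·S − d = (6)·(10) + (-2)·(-6) + (9)·(0) − (-4) = 76; |n| = √121.
Distance = |76| / √121 = 76/√121 ≈ 6.91.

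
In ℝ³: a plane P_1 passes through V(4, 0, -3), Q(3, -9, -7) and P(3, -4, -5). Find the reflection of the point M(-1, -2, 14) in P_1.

(11, 10, -16)

VQ = (-1, -9, -4), VP = (-1, -4, -2); a normal to P_1 is VQ × VP = (2, 2, -5).
Using V: P_1 has equation 2x + 2y - 5z = 23.
λ = (n·M − d)/|n|² = (-76 − 23)/33 = -3.
Reflection = M − 2λn = (-1, -2, 14) − (-6)·(2, 2, -5) = (11, 10, -16).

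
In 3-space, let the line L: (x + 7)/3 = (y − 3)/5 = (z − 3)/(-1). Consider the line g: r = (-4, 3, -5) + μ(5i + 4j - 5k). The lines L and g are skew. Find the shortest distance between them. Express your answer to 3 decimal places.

L has direction (3, 5, -1) through (-7, 3, 3).
Common perpendicular direction n = (3, 5, -1) × (5, 4, -5) = (-21, 10, -13).
With w = (-4, 3, -5) − (-7, 3, 3) = (3, 0, -8), w · n = 41.
Distance = |w · n| / |n| = |41| / √710 ≈ 1.539.

1.539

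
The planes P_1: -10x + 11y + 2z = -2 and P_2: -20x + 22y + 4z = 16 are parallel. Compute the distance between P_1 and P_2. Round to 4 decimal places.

Rescale P_2 by 1/2: -10x + 11y + 2z = 8. Then distance = |-2 − 8| / √225 ≈ 0.6667.

0.6667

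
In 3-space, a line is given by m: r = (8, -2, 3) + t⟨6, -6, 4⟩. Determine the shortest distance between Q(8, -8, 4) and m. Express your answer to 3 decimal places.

Taking (8, -2, 3) on m with direction v = (6, -6, 4): w = Q − (8, -2, 3) = (0, -6, 1), and w × v = (-18, 6, 36).
Distance = |w × v| / |v| = √1656 / √88 ≈ 4.338.

4.338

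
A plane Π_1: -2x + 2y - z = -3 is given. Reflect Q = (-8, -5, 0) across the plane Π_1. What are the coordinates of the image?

(-4, -9, 2)

λ = (n·Q − d)/|n|² = (6 − (-3))/9 = 1.
Reflection = Q − 2λn = (-8, -5, 0) − 2·(-2, 2, -1) = (-4, -9, 2).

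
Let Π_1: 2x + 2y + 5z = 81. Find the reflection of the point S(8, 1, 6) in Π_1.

λ = (n·S − d)/|n|² = (48 − 81)/33 = -1.
Reflection = S − 2λn = (8, 1, 6) − (-2)·(2, 2, 5) = (12, 5, 16).

(12, 5, 16)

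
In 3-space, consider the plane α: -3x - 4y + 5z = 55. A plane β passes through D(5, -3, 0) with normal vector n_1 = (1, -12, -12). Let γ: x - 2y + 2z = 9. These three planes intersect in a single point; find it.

β: n_1·r = n_1·D gives x - 12y - 12z = 41.
Solving the 3×3 linear system -3x - 4y + 5z = 55, x - 12y - 12z = 41, x - 2y + 2z = 9 (e.g. by elimination or Cramer's rule, determinant = 250) gives (-7, -6, 2).

(-7, -6, 2)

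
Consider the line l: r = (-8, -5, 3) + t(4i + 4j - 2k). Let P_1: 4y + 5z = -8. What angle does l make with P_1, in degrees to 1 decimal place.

sin θ = |n·v| / (|n||v|) = |6| / (√41 · √36) = 0.15617.
θ ≈ 9.0°.

9.0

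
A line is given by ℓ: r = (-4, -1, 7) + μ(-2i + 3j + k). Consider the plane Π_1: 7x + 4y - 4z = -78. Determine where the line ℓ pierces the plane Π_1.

Substitute r = (-4, -1, 7) + t(-2, 3, 1) into the plane: -60 + (-6)t = -78, so t = 3.
Intersection: (-4, -1, 7) + 3·(-2, 3, 1) = (-10, 8, 10).

(-10, 8, 10)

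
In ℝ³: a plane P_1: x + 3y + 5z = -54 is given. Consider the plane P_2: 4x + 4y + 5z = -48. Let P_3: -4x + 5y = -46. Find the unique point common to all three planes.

(4, -6, -8)

Solving the 3×3 linear system x + 3y + 5z = -54, 4x + 4y + 5z = -48, -4x + 5y = -46 (e.g. by elimination or Cramer's rule, determinant = 95) gives (4, -6, -8).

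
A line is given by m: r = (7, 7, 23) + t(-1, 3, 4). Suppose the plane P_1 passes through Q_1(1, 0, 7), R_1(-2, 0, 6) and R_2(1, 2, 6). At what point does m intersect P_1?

(10, -2, 11)

Q_1R_1 = (-3, 0, -1), Q_1R_2 = (0, 2, -1); a normal to P_1 is Q_1R_1 × Q_1R_2 = (2, -3, -6).
Using Q_1: P_1 has equation 2x - 3y - 6z = -40.
Substitute r = (7, 7, 23) + t(-1, 3, 4) into the plane: -145 + (-35)t = -40, so t = -3.
Intersection: (7, 7, 23) + (-3)·(-1, 3, 4) = (10, -2, 11).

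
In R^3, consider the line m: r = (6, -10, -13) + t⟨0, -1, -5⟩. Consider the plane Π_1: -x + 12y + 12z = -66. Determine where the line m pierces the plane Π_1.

Substitute r = (6, -10, -13) + t(0, -1, -5) into the plane: -282 + (-72)t = -66, so t = -3.
Intersection: (6, -10, -13) + (-3)·(0, -1, -5) = (6, -7, 2).

(6, -7, 2)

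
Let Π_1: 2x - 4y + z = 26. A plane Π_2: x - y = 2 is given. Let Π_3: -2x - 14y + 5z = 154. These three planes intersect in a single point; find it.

Solving the 3×3 linear system 2x - 4y + z = 26, x - y = 2, -2x - 14y + 5z = 154 (e.g. by elimination or Cramer's rule, determinant = -6) gives (-6, -8, 6).

(-6, -8, 6)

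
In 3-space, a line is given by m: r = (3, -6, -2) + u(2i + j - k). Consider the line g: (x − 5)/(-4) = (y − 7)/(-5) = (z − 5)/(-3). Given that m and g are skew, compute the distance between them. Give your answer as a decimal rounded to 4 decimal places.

g has direction (-4, -5, -3) through (5, 7, 5).
Common perpendicular direction n = (2, 1, -1) × (-4, -5, -3) = (-8, 10, -6).
With w = (5, 7, 5) − (3, -6, -2) = (2, 13, 7), w · n = 72.
Distance = |w · n| / |n| = |72| / √200 ≈ 5.0912.

5.0912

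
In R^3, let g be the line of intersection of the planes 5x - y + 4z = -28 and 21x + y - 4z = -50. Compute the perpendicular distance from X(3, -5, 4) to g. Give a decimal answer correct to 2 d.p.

Direction of g: (5, -1, 4) × (21, 1, -4) = (0, 104, 26).
A point on g: solving the two plane equations with y = 1 gives (-3, 1, -3).
Taking (-3, 1, -3) on g with direction v = (0, 104, 26): w = X − (-3, 1, -3) = (6, -6, 7), and w × v = (-884, -156, 624).
Distance = |w × v| / |v| = √1195168 / √11492 ≈ 10.20.

10.20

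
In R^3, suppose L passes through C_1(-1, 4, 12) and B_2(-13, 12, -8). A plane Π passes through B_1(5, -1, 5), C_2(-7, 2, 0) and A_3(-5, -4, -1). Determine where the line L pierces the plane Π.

A direction vector for L is B_2 − C_1 = (-12, 8, -20).
B_1C_2 = (-12, 3, -5), B_1A_3 = (-10, -3, -6); a normal to Π is B_1C_2 × B_1A_3 = (-33, -22, 66).
Using B_1: Π has equation -33x - 22y + 66z = 187.
Substitute r = (-1, 4, 12) + t(-12, 8, -20) into the plane: 737 + (-1100)t = 187, so t = 1/2.
Intersection: (-1, 4, 12) + (1/2)·(-12, 8, -20) = (-7, 8, 2).

(-7, 8, 2)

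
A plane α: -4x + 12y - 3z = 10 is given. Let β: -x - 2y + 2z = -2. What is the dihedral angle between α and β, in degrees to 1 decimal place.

cos θ = |n₁·n₂| / (|n₁||n₂|) = |-26| / (√169 · √9).
θ = arccos(0.66667) ≈ 48.2°.

48.2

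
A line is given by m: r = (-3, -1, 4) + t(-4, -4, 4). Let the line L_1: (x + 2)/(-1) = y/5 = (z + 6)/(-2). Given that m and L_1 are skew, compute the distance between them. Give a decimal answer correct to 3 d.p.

7.348

L_1 has direction (-1, 5, -2) through (-2, 0, -6).
Common perpendicular direction n = (-4, -4, 4) × (-1, 5, -2) = (-12, -12, -24).
With w = (-2, 0, -6) − (-3, -1, 4) = (1, 1, -10), w · n = 216.
Distance = |w · n| / |n| = |216| / √864 ≈ 7.348.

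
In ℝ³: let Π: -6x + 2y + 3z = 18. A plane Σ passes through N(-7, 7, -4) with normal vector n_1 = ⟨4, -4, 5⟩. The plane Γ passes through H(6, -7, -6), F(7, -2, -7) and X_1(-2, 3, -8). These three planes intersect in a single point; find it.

Σ: n_1·r = n_1·N gives 4x - 4y + 5z = -76.
HF = (1, 5, -1), HX_1 = (-8, 10, -2); a normal to Γ is HF × HX_1 = (0, 10, 50).
Using H: Γ has equation 10y + 50z = -370.
Solving the 3×3 linear system -6x + 2y + 3z = 18, 4x - 4y + 5z = -76, 10y + 50z = -370 (e.g. by elimination or Cramer's rule, determinant = 1220) gives (-6, 3, -8).

(-6, 3, -8)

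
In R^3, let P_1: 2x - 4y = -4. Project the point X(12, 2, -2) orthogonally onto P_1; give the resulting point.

(10, 6, -2)

Foot = X − λn with λ = (n·X − d)/|n|² = (16 − (-4))/20 = 1.
Foot = (12, 2, -2) − 1·(2, -4, 0) = (10, 6, -2).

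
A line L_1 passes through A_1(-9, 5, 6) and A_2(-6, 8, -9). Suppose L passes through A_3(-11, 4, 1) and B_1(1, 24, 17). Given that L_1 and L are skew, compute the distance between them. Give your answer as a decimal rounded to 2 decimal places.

1.41

A direction vector for L_1 is A_2 − A_1 = (3, 3, -15).
A direction vector for L is B_1 − A_3 = (12, 20, 16).
Common perpendicular direction n = (3, 3, -15) × (12, 20, 16) = (348, -228, 24).
With w = (-11, 4, 1) − (-9, 5, 6) = (-2, -1, -5), w · n = -588.
Distance = |w · n| / |n| = |-588| / √173664 ≈ 1.41.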